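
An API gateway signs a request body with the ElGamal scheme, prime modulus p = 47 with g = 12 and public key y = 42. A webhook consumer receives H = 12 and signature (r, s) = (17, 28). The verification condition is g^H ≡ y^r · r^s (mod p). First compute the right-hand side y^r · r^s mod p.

24

Squares mod 47: 42^1≡42, 42^2≡25, 42^4≡14, 42^8≡8, 42^16≡17
17 = 16 + 1, so 42^17 ≡ 17·42 ≡ 9 (mod 47)
Squares mod 47: 17^1≡17, 17^2≡7, 17^4≡2, 17^8≡4, 17^16≡16
28 = 16 + 8 + 4, so 17^28 ≡ 16·4·2 ≡ 34 (mod 47)
y^r · r^s ≡ 9·34 = 306 ≡ 24 (mod 47)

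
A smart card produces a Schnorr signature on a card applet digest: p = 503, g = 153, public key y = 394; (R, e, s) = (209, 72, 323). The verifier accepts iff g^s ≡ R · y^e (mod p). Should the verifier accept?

accept

g^s mod p:
Squares mod 503: 153^1≡153, 153^2≡271, 153^4≡3, 153^8≡9, 153^16≡81, 153^32≡22, 153^64≡484, 153^128≡361, 153^256≡44
323 = 256 + 64 + 2 + 1, so 153^323 ≡ 44·484·271·153 ≡ 171 (mod 503)
R · y^e mod p:
Squares mod 503: 394^1≡394, 394^2≡312, 394^4≡265, 394^8≡308, 394^16≡300, 394^32≡466, 394^64≡363
72 = 64 + 8, so 394^72 ≡ 363·308 ≡ 138 (mod 503)
209·138 = 28842 ≡ 171 (mod 503)
171 ≡ 171 (mod 503); signature holds.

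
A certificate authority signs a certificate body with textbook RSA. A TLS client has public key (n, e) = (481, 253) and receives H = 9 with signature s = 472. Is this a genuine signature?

forged

s^2 ≡ 472^2 = 222784 ≡ 81
s^4 ≡ 81^2 = 6561 ≡ 308
s^8 ≡ 308^2 = 94864 ≡ 107
s^16 ≡ 107^2 = 11449 ≡ 386
s^32 ≡ 386^2 = 148996 ≡ 367
s^64 ≡ 367^2 = 134689 ≡ 9
s^128 ≡ 9^2 = 81
253 = 128 + 64 + 32 + 16 + 8 + 4 + 1, so s^253 ≡ 81·9·367·386·107·308·472 ≡ 472 (mod 481)
s^253 mod 481 = 472, but H = 9.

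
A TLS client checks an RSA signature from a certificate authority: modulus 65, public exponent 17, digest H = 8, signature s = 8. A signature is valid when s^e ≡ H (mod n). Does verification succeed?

passes

s^17 mod 65 = 8
Since 8 equals the digest 8, verification succeeds.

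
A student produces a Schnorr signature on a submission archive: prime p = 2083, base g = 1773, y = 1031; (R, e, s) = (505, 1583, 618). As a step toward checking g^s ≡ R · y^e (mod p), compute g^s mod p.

1773^2 = 3143529 ≡ 282
1773^4 ≡ 282^2 = 79524 ≡ 370
1773^8 ≡ 370^2 = 136900 ≡ 1505
1773^16 ≡ 1505^2 = 2265025 ≡ 804
1773^32 ≡ 804^2 = 646416 ≡ 686
1773^64 ≡ 686^2 = 470596 ≡ 1921
1773^128 ≡ 1921^2 = 3690241 ≡ 1248
1773^256 ≡ 1248^2 = 1557504 ≡ 1503
1773^512 ≡ 1503^2 = 2259009 ≡ 1037
618 = 512 + 64 + 32 + 8 + 2, so 1773^618 ≡ 1037·1921·686·1505·282 ≡ 824 (mod 2083)

824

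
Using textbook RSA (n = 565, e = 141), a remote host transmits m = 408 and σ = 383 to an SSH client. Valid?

yes

σ^2 ≡ 383^2 = 146689 ≡ 354
σ^4 ≡ 354^2 = 125316 ≡ 451
σ^8 ≡ 451^2 = 203401 ≡ 1
σ^16 ≡ 1^2 = 1
σ^32 ≡ 1^2 = 1
σ^64 ≡ 1^2 = 1
σ^128 ≡ 1^2 = 1
141 = 128 + 8 + 4 + 1, so σ^141 ≡ 1·1·451·383 ≡ 408 (mod 565)
408 = m, so the signature checks out.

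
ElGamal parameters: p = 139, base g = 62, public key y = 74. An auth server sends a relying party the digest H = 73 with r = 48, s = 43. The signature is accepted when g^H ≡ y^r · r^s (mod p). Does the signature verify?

Left side g^H mod p:
Squares mod 139: 62^1≡62, 62^2≡91, 62^4≡80, 62^8≡6, 62^16≡36, 62^32≡45, 62^64≡79
73 = 64 + 8 + 1, so 62^73 ≡ 79·6·62 ≡ 59 (mod 139)
Right side y^r · r^s mod p:
Squares mod 139: 74^1≡74, 74^2≡55, 74^4≡106, 74^8≡116, 74^16≡112, 74^32≡34
48 = 32 + 16, so 74^48 ≡ 34·112 ≡ 55 (mod 139)
Squares mod 139: 48^1≡48, 48^2≡80, 48^4≡6, 48^8≡36, 48^16≡45, 48^32≡79
43 = 32 + 8 + 2 + 1, so 48^43 ≡ 79·36·80·48 ≡ 8 (mod 139)
55·8 = 440 ≡ 23 (mod 139)
59 ≠ 23, so verification fails.

does not verify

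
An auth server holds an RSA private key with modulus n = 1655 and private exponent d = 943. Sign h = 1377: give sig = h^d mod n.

h^2 ≡ 1377^2 = 1896129 ≡ 1154
h^4 ≡ 1154^2 = 1331716 ≡ 1096
h^8 ≡ 1096^2 = 1201216 ≡ 1341
h^16 ≡ 1341^2 = 1798281 ≡ 951
h^32 ≡ 951^2 = 904401 ≡ 771
h^64 ≡ 771^2 = 594441 ≡ 296
h^128 ≡ 296^2 = 87616 ≡ 1556
h^256 ≡ 1556^2 = 2421136 ≡ 1526
h^512 ≡ 1526^2 = 2328676 ≡ 91
943 = 512 + 256 + 128 + 32 + 8 + 4 + 2 + 1, so h^943 ≡ 91·1526·1556·771·1341·1096·1154·1377 ≡ 858 (mod 1655)

858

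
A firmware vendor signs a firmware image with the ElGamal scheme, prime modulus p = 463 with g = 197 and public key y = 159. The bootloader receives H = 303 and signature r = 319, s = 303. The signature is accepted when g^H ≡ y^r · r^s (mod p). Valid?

yes

Left side g^H mod p:
197^2 = 38809 ≡ 380
197^4 ≡ 380^2 = 144400 ≡ 407
197^8 ≡ 407^2 = 165649 ≡ 358
197^16 ≡ 358^2 = 128164 ≡ 376
197^32 ≡ 376^2 = 141376 ≡ 161
197^64 ≡ 161^2 = 25921 ≡ 456
197^128 ≡ 456^2 = 207936 ≡ 49
197^256 ≡ 49^2 = 2401 ≡ 86
303 = 256 + 32 + 8 + 4 + 2 + 1, so 197^303 ≡ 86·161·358·407·380·197 ≡ 191 (mod 463)
Right side y^r · r^s mod p:
159^2 = 25281 ≡ 279
159^4 ≡ 279^2 = 77841 ≡ 57
159^8 ≡ 57^2 = 3249 ≡ 8
159^16 ≡ 8^2 = 64
159^32 ≡ 64^2 = 4096 ≡ 392
159^64 ≡ 392^2 = 153664 ≡ 411
159^128 ≡ 411^2 = 168921 ≡ 389
159^256 ≡ 389^2 = 151321 ≡ 383
319 = 256 + 32 + 16 + 8 + 4 + 2 + 1, so 159^319 ≡ 383·392·64·8·57·279·159 ≡ 230 (mod 463)
319^2 = 101761 ≡ 364
319^4 ≡ 364^2 = 132496 ≡ 78
319^8 ≡ 78^2 = 6084 ≡ 65
319^16 ≡ 65^2 = 4225 ≡ 58
319^32 ≡ 58^2 = 3364 ≡ 123
319^64 ≡ 123^2 = 15129 ≡ 313
319^128 ≡ 313^2 = 97969 ≡ 276
319^256 ≡ 276^2 = 76176 ≡ 244
303 = 256 + 32 + 8 + 4 + 2 + 1, so 319^303 ≡ 244·123·65·78·364·319 ≡ 27 (mod 463)
230·27 = 6210 ≡ 191 (mod 463)
191 ≡ 191 (mod 463), so the signature is genuine.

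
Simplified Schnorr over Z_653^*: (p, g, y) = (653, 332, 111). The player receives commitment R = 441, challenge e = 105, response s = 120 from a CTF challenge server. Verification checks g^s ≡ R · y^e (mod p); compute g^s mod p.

332^2 = 110224 ≡ 520
332^4 ≡ 520^2 = 270400 ≡ 58
332^8 ≡ 58^2 = 3364 ≡ 99
332^16 ≡ 99^2 = 9801 ≡ 6
332^32 ≡ 6^2 = 36
332^64 ≡ 36^2 = 1296 ≡ 643
120 = 64 + 32 + 16 + 8, so 332^120 ≡ 643·36·6·99 ≡ 344 (mod 653)

344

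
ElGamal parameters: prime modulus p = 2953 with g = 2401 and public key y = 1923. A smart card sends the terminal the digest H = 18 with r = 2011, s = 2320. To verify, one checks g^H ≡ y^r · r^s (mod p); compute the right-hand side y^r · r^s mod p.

428

1923^2 = 3697929 ≡ 773
1923^4 ≡ 773^2 = 597529 ≡ 1023
1923^8 ≡ 1023^2 = 1046529 ≡ 1167
1923^16 ≡ 1167^2 = 1361889 ≡ 556
1923^32 ≡ 556^2 = 309136 ≡ 2024
1923^64 ≡ 2024^2 = 4096576 ≡ 765
1923^128 ≡ 765^2 = 585225 ≡ 531
1923^256 ≡ 531^2 = 281961 ≡ 1426
1923^512 ≡ 1426^2 = 2033476 ≡ 1812
1923^1024 ≡ 1812^2 = 3283344 ≡ 2561
2011 = 1024 + 512 + 256 + 128 + 64 + 16 + 8 + 2 + 1, so 1923^2011 ≡ 2561·1812·1426·531·765·556·1167·773·1923 ≡ 957 (mod 2953)
2011^2 = 4044121 ≡ 1464
2011^4 ≡ 1464^2 = 2143296 ≡ 2371
2011^8 ≡ 2371^2 = 5621641 ≡ 2082
2011^16 ≡ 2082^2 = 4334724 ≡ 2673
2011^32 ≡ 2673^2 = 7144929 ≡ 1622
2011^64 ≡ 1622^2 = 2630884 ≡ 2714
2011^128 ≡ 2714^2 = 7365796 ≡ 1014
2011^256 ≡ 1014^2 = 1028196 ≡ 552
2011^512 ≡ 552^2 = 304704 ≡ 545
2011^1024 ≡ 545^2 = 297025 ≡ 1725
2011^2048 ≡ 1725^2 = 2975625 ≡ 1954
2320 = 2048 + 256 + 16, so 2011^2320 ≡ 1954·552·2673 ≡ 1929 (mod 2953)
y^r · r^s ≡ 957·1929 = 1846053 ≡ 428 (mod 2953)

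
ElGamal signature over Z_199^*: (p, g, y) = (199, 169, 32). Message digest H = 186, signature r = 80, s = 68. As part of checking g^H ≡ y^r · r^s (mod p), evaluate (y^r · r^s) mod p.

144

32^2 = 1024 ≡ 29
32^4 ≡ 29^2 = 841 ≡ 45
32^8 ≡ 45^2 = 2025 ≡ 35
32^16 ≡ 35^2 = 1225 ≡ 31
32^32 ≡ 31^2 = 961 ≡ 165
32^64 ≡ 165^2 = 27225 ≡ 161
80 = 64 + 16, so 32^80 ≡ 161·31 ≡ 16 (mod 199)
80^2 = 6400 ≡ 32
80^4 ≡ 32^2 = 1024 ≡ 29
80^8 ≡ 29^2 = 841 ≡ 45
80^16 ≡ 45^2 = 2025 ≡ 35
80^32 ≡ 35^2 = 1225 ≡ 31
80^64 ≡ 31^2 = 961 ≡ 165
68 = 64 + 4, so 80^68 ≡ 165·29 ≡ 9 (mod 199)
y^r · r^s ≡ 16·9 = 144 ≡ 144 (mod 199)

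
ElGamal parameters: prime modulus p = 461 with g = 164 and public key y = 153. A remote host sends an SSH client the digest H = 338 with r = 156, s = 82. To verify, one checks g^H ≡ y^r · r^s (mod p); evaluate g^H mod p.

164^2 = 26896 ≡ 158
164^4 ≡ 158^2 = 24964 ≡ 70
164^8 ≡ 70^2 = 4900 ≡ 290
164^16 ≡ 290^2 = 84100 ≡ 198
164^32 ≡ 198^2 = 39204 ≡ 19
164^64 ≡ 19^2 = 361
164^128 ≡ 361^2 = 130321 ≡ 319
164^256 ≡ 319^2 = 101761 ≡ 341
338 = 256 + 64 + 16 + 2, so 164^338 ≡ 341·361·198·158 ≡ 26 (mod 461)

26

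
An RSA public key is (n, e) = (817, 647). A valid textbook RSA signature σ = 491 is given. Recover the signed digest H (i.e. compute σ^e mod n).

σ^2 ≡ 491^2 = 241081 ≡ 66
σ^4 ≡ 66^2 = 4356 ≡ 271
σ^8 ≡ 271^2 = 73441 ≡ 728
σ^16 ≡ 728^2 = 529984 ≡ 568
σ^32 ≡ 568^2 = 322624 ≡ 726
σ^64 ≡ 726^2 = 527076 ≡ 111
σ^128 ≡ 111^2 = 12321 ≡ 66
σ^256 ≡ 66^2 = 4356 ≡ 271
σ^512 ≡ 271^2 = 73441 ≡ 728
647 = 512 + 128 + 4 + 2 + 1, so σ^647 ≡ 728·66·271·66·491 ≡ 291 (mod 817)

291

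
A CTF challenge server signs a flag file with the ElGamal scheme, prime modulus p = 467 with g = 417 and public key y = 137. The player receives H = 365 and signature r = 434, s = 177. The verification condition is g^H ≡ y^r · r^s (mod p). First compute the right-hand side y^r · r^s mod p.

137^2 = 18769 ≡ 89
137^4 ≡ 89^2 = 7921 ≡ 449
137^8 ≡ 449^2 = 201601 ≡ 324
137^16 ≡ 324^2 = 104976 ≡ 368
137^32 ≡ 368^2 = 135424 ≡ 461
137^64 ≡ 461^2 = 212521 ≡ 36
137^128 ≡ 36^2 = 1296 ≡ 362
137^256 ≡ 362^2 = 131044 ≡ 284
434 = 256 + 128 + 32 + 16 + 2, so 137^434 ≡ 284·362·461·368·89 ≡ 389 (mod 467)
434^2 = 188356 ≡ 155
434^4 ≡ 155^2 = 24025 ≡ 208
434^8 ≡ 208^2 = 43264 ≡ 300
434^16 ≡ 300^2 = 90000 ≡ 336
434^32 ≡ 336^2 = 112896 ≡ 349
434^64 ≡ 349^2 = 121801 ≡ 381
434^128 ≡ 381^2 = 145161 ≡ 391
177 = 128 + 32 + 16 + 1, so 434^177 ≡ 391·349·336·434 ≡ 192 (mod 467)
y^r · r^s ≡ 389·192 = 74688 ≡ 435 (mod 467)

435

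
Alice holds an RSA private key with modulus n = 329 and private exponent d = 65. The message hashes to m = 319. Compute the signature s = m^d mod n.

m^2 ≡ 319^2 = 101761 ≡ 100
m^4 ≡ 100^2 = 10000 ≡ 130
m^8 ≡ 130^2 = 16900 ≡ 121
m^16 ≡ 121^2 = 14641 ≡ 165
m^32 ≡ 165^2 = 27225 ≡ 247
m^64 ≡ 247^2 = 61009 ≡ 144
65 = 64 + 1, so m^65 ≡ 144·319 ≡ 205 (mod 329)

205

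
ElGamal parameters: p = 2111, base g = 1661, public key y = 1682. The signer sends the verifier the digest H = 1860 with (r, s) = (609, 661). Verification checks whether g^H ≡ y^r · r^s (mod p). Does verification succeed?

fails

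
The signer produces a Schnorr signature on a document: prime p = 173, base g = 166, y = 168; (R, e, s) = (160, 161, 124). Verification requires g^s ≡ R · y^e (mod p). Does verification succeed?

g^s mod p:
166^2 = 27556 ≡ 49
166^4 ≡ 49^2 = 2401 ≡ 152
166^8 ≡ 152^2 = 23104 ≡ 95
166^16 ≡ 95^2 = 9025 ≡ 29
166^32 ≡ 29^2 = 841 ≡ 149
166^64 ≡ 149^2 = 22201 ≡ 57
124 = 64 + 32 + 16 + 8 + 4, so 166^124 ≡ 57·149·29·95·152 ≡ 43 (mod 173)
R · y^e mod p:
168^2 = 28224 ≡ 25
168^4 ≡ 25^2 = 625 ≡ 106
168^8 ≡ 106^2 = 11236 ≡ 164
168^16 ≡ 164^2 = 26896 ≡ 81
168^32 ≡ 81^2 = 6561 ≡ 160
168^64 ≡ 160^2 = 25600 ≡ 169
168^128 ≡ 169^2 = 28561 ≡ 16
161 = 128 + 32 + 1, so 168^161 ≡ 16·160·168 ≡ 2 (mod 173)
160·2 = 320 ≡ 147 (mod 173)
43 ≠ 147; the check fails.

fails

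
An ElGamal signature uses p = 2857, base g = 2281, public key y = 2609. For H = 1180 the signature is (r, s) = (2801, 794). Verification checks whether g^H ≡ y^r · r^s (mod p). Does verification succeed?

Left side g^H mod p:
2281^2 = 5202961 ≡ 364
2281^4 ≡ 364^2 = 132496 ≡ 1074
2281^8 ≡ 1074^2 = 1153476 ≡ 2105
2281^16 ≡ 2105^2 = 4431025 ≡ 2675
2281^32 ≡ 2675^2 = 7155625 ≡ 1697
2281^64 ≡ 1697^2 = 2879809 ≡ 2810
2281^128 ≡ 2810^2 = 7896100 ≡ 2209
2281^256 ≡ 2209^2 = 4879681 ≡ 2782
2281^512 ≡ 2782^2 = 7739524 ≡ 2768
2281^1024 ≡ 2768^2 = 7661824 ≡ 2207
1180 = 1024 + 128 + 16 + 8 + 4, so 2281^1180 ≡ 2207·2209·2675·2105·1074 ≡ 2448 (mod 2857)
Right side y^r · r^s mod p:
2609^2 = 6806881 ≡ 1507
2609^4 ≡ 1507^2 = 2271049 ≡ 2591
2609^8 ≡ 2591^2 = 6713281 ≡ 2188
2609^16 ≡ 2188^2 = 4787344 ≡ 1869
2609^32 ≡ 1869^2 = 3493161 ≡ 1907
2609^64 ≡ 1907^2 = 3636649 ≡ 2545
2609^128 ≡ 2545^2 = 6477025 ≡ 206
2609^256 ≡ 206^2 = 42436 ≡ 2438
2609^512 ≡ 2438^2 = 5943844 ≡ 1284
2609^1024 ≡ 1284^2 = 1648656 ≡ 167
2609^2048 ≡ 167^2 = 27889 ≡ 2176
2801 = 2048 + 512 + 128 + 64 + 32 + 16 + 1, so 2609^2801 ≡ 2176·1284·206·2545·1907·1869·2609 ≡ 2545 (mod 2857)
2801^2 = 7845601 ≡ 279
2801^4 ≡ 279^2 = 77841 ≡ 702
2801^8 ≡ 702^2 = 492804 ≡ 1400
2801^16 ≡ 1400^2 = 1960000 ≡ 98
2801^32 ≡ 98^2 = 9604 ≡ 1033
2801^64 ≡ 1033^2 = 1067089 ≡ 1428
2801^128 ≡ 1428^2 = 2039184 ≡ 2143
2801^256 ≡ 2143^2 = 4592449 ≡ 1250
2801^512 ≡ 1250^2 = 1562500 ≡ 2578
794 = 512 + 256 + 16 + 8 + 2, so 2801^794 ≡ 2578·1250·98·1400·279 ≡ 49 (mod 2857)
2545·49 = 124705 ≡ 1854 (mod 2857)
2448 ≠ 1854, so verification fails.

fails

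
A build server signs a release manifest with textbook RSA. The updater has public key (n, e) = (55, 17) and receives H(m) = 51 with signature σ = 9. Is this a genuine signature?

σ^2 ≡ 9^2 = 81 ≡ 26
σ^4 ≡ 26^2 = 676 ≡ 16
σ^8 ≡ 16^2 = 256 ≡ 36
σ^16 ≡ 36^2 = 1296 ≡ 31
17 = 16 + 1, so σ^17 ≡ 31·9 ≡ 4 (mod 55)
The recovered value 4 does not match the digest 51.

forged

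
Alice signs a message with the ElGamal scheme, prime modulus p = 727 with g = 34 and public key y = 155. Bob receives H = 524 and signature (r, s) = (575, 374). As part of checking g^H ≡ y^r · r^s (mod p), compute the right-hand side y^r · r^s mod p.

Squares mod 727: 155^1≡155, 155^2≡34, 155^4≡429, 155^8≡110, 155^16≡468, 155^32≡197, 155^64≡278, 155^128≡222, 155^256≡575, 155^512≡567
575 = 512 + 32 + 16 + 8 + 4 + 2 + 1, so 155^575 ≡ 567·197·468·110·429·34·155 ≡ 698 (mod 727)
Squares mod 727: 575^1≡575, 575^2≡567, 575^4≡155, 575^8≡34, 575^16≡429, 575^32≡110, 575^64≡468, 575^128≡197, 575^256≡278
374 = 256 + 64 + 32 + 16 + 4 + 2, so 575^374 ≡ 278·468·110·429·155·567 ≡ 281 (mod 727)
y^r · r^s ≡ 698·281 = 196138 ≡ 575 (mod 727)

575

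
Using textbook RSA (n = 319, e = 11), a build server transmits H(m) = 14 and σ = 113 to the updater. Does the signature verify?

verifies

σ^2 ≡ 113^2 = 12769 ≡ 9
σ^4 ≡ 9^2 = 81
σ^8 ≡ 81^2 = 6561 ≡ 181
11 = 8 + 2 + 1, so σ^11 ≡ 181·9·113 ≡ 14 (mod 319)
Since 14 equals the digest 14, verification succeeds.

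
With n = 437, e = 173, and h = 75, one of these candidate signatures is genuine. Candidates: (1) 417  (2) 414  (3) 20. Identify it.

1

Candidate 1: Squares mod 437: 417^1≡417, 417^2≡400, 417^4≡58, 417^8≡305, 417^16≡381, 417^32≡77, 417^64≡248, 417^128≡324; 173 = 128 + 32 + 8 + 4 + 1, so 417^173 ≡ 324·77·305·58·417 ≡ 75 (mod 437)
  → matches h = 75
Candidate 2: Squares mod 437: 414^1≡414, 414^2≡92, 414^4≡161, 414^8≡138, 414^16≡253, 414^32≡207, 414^64≡23, 414^128≡92; 173 = 128 + 32 + 8 + 4 + 1, so 414^173 ≡ 92·207·138·161·414 ≡ 345 (mod 437)
Candidate 3: Squares mod 437: 20^1≡20, 20^2≡400, 20^4≡58, 20^8≡305, 20^16≡381, 20^32≡77, 20^64≡248, 20^128≡324; 173 = 128 + 32 + 8 + 4 + 1, so 20^173 ≡ 324·77·305·58·20 ≡ 362 (mod 437)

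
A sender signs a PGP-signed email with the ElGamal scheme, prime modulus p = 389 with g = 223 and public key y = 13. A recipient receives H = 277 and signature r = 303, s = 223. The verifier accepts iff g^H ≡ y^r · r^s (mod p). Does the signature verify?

does not verify

Left side g^H mod p:
223^2 = 49729 ≡ 326
223^4 ≡ 326^2 = 106276 ≡ 79
223^8 ≡ 79^2 = 6241 ≡ 17
223^16 ≡ 17^2 = 289
223^32 ≡ 289^2 = 83521 ≡ 275
223^64 ≡ 275^2 = 75625 ≡ 159
223^128 ≡ 159^2 = 25281 ≡ 385
223^256 ≡ 385^2 = 148225 ≡ 16
277 = 256 + 16 + 4 + 1, so 223^277 ≡ 16·289·79·223 ≡ 129 (mod 389)
Right side y^r · r^s mod p:
13^2 = 169
13^4 ≡ 169^2 = 28561 ≡ 164
13^8 ≡ 164^2 = 26896 ≡ 55
13^16 ≡ 55^2 = 3025 ≡ 302
13^32 ≡ 302^2 = 91204 ≡ 178
13^64 ≡ 178^2 = 31684 ≡ 175
13^128 ≡ 175^2 = 30625 ≡ 283
13^256 ≡ 283^2 = 80089 ≡ 344
303 = 256 + 32 + 8 + 4 + 2 + 1, so 13^303 ≡ 344·178·55·164·169·13 ≡ 73 (mod 389)
303^2 = 91809 ≡ 5
303^4 ≡ 5^2 = 25
303^8 ≡ 25^2 = 625 ≡ 236
303^16 ≡ 236^2 = 55696 ≡ 69
303^32 ≡ 69^2 = 4761 ≡ 93
303^64 ≡ 93^2 = 8649 ≡ 91
303^128 ≡ 91^2 = 8281 ≡ 112
223 = 128 + 64 + 16 + 8 + 4 + 2 + 1, so 303^223 ≡ 112·91·69·236·25·5·303 ≡ 178 (mod 389)
73·178 = 12994 ≡ 157 (mod 389)
129 ≠ 157, so verification fails.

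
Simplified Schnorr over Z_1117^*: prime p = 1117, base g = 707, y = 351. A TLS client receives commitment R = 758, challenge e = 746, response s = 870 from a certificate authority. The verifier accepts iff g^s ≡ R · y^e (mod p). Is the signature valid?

invalid

g^s mod p:
707^2 = 499849 ≡ 550
707^4 ≡ 550^2 = 302500 ≡ 910
707^8 ≡ 910^2 = 828100 ≡ 403
707^16 ≡ 403^2 = 162409 ≡ 444
707^32 ≡ 444^2 = 197136 ≡ 544
707^64 ≡ 544^2 = 295936 ≡ 1048
707^128 ≡ 1048^2 = 1098304 ≡ 293
707^256 ≡ 293^2 = 85849 ≡ 957
707^512 ≡ 957^2 = 915849 ≡ 1026
870 = 512 + 256 + 64 + 32 + 4 + 2, so 707^870 ≡ 1026·957·1048·544·910·550 ≡ 360 (mod 1117)
R · y^e mod p:
351^2 = 123201 ≡ 331
351^4 ≡ 331^2 = 109561 ≡ 95
351^8 ≡ 95^2 = 9025 ≡ 89
351^16 ≡ 89^2 = 7921 ≡ 102
351^32 ≡ 102^2 = 10404 ≡ 351
351^64 ≡ 351^2 = 123201 ≡ 331
351^128 ≡ 331^2 = 109561 ≡ 95
351^256 ≡ 95^2 = 9025 ≡ 89
351^512 ≡ 89^2 = 7921 ≡ 102
746 = 512 + 128 + 64 + 32 + 8 + 2, so 351^746 ≡ 102·95·331·351·89·331 ≡ 331 (mod 1117)
758·331 = 250898 ≡ 690 (mod 1117)
360 ≠ 690; the check fails.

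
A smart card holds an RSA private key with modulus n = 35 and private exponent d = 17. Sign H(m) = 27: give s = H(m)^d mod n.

27

Squares mod 35: (H(m))^1≡27, (H(m))^2≡29, (H(m))^4≡1, (H(m))^8≡1, (H(m))^16≡1
17 = 16 + 1, so (H(m))^17 ≡ 1·27 ≡ 27 (mod 35)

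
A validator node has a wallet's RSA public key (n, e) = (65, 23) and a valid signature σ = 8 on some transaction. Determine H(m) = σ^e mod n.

Squares mod 65: σ^1≡8, σ^2≡64, σ^4≡1, σ^8≡1, σ^16≡1
23 = 16 + 4 + 2 + 1, so σ^23 ≡ 1·1·64·8 ≡ 57 (mod 65)

57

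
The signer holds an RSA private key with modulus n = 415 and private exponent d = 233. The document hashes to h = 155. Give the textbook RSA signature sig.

200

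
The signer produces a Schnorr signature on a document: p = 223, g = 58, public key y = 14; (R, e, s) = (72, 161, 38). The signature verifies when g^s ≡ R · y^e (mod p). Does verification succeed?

fails

g^s mod p:
Squares mod 223: 58^1≡58, 58^2≡19, 58^4≡138, 58^8≡89, 58^16≡116, 58^32≡76
38 = 32 + 4 + 2, so 58^38 ≡ 76·138·19 ≡ 133 (mod 223)
R · y^e mod p:
Squares mod 223: 14^1≡14, 14^2≡196, 14^4≡60, 14^8≡32, 14^16≡132, 14^32≡30, 14^64≡8, 14^128≡64
161 = 128 + 32 + 1, so 14^161 ≡ 64·30·14 ≡ 120 (mod 223)
72·120 = 8640 ≡ 166 (mod 223)
133 ≠ 166; the check fails.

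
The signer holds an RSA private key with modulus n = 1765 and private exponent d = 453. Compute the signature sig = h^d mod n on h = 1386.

1286

h^2 ≡ 1386^2 = 1920996 ≡ 676
h^4 ≡ 676^2 = 456976 ≡ 1606
h^8 ≡ 1606^2 = 2579236 ≡ 571
h^16 ≡ 571^2 = 326041 ≡ 1281
h^32 ≡ 1281^2 = 1640961 ≡ 1276
h^64 ≡ 1276^2 = 1628176 ≡ 846
h^128 ≡ 846^2 = 715716 ≡ 891
h^256 ≡ 891^2 = 793881 ≡ 1396
453 = 256 + 128 + 64 + 4 + 1, so h^453 ≡ 1396·891·846·1606·1386 ≡ 1286 (mod 1765)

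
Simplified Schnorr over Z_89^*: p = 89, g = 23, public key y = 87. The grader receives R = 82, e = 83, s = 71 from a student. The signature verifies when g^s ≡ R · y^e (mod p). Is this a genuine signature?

forged

g^s mod p:
23^2 = 529 ≡ 84
23^4 ≡ 84^2 = 7056 ≡ 25
23^8 ≡ 25^2 = 625 ≡ 2
23^16 ≡ 2^2 = 4
23^32 ≡ 4^2 = 16
23^64 ≡ 16^2 = 256 ≡ 78
71 = 64 + 4 + 2 + 1, so 23^71 ≡ 78·25·84·23 ≡ 30 (mod 89)
R · y^e mod p:
87^2 = 7569 ≡ 4
87^4 ≡ 4^2 = 16
87^8 ≡ 16^2 = 256 ≡ 78
87^16 ≡ 78^2 = 6084 ≡ 32
87^32 ≡ 32^2 = 1024 ≡ 45
87^64 ≡ 45^2 = 2025 ≡ 67
83 = 64 + 16 + 2 + 1, so 87^83 ≡ 67·32·4·87 ≡ 25 (mod 89)
82·25 = 2050 ≡ 3 (mod 89)
30 ≠ 3; the check fails.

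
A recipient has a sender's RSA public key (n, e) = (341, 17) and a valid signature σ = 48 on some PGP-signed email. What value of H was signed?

σ^2 ≡ 48^2 = 2304 ≡ 258
σ^4 ≡ 258^2 = 66564 ≡ 69
σ^8 ≡ 69^2 = 4761 ≡ 328
σ^16 ≡ 328^2 = 107584 ≡ 169
17 = 16 + 1, so σ^17 ≡ 169·48 ≡ 269 (mod 341)

269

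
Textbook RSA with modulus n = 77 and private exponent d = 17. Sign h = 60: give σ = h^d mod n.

58

Squares mod 77: h^1≡60, h^2≡58, h^4≡53, h^8≡37, h^16≡60
17 = 16 + 1, so h^17 ≡ 60·60 ≡ 58 (mod 77)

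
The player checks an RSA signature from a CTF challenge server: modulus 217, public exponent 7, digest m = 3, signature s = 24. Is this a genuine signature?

genuine

Squares mod 217: s^1≡24, s^2≡142, s^4≡200
7 = 4 + 2 + 1, so s^7 ≡ 200·142·24 ≡ 3 (mod 217)
3 = m, so the signature checks out.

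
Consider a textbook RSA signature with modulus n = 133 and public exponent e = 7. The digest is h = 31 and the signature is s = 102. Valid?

s^7 mod 133 = 102
The recovered value 102 does not match the digest 31.

no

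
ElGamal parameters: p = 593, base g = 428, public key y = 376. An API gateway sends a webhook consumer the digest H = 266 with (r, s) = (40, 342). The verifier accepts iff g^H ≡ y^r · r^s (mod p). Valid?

Left side g^H mod p:
428^2 = 183184 ≡ 540
428^4 ≡ 540^2 = 291600 ≡ 437
428^8 ≡ 437^2 = 190969 ≡ 23
428^16 ≡ 23^2 = 529
428^32 ≡ 529^2 = 279841 ≡ 538
428^64 ≡ 538^2 = 289444 ≡ 60
428^128 ≡ 60^2 = 3600 ≡ 42
428^256 ≡ 42^2 = 1764 ≡ 578
266 = 256 + 8 + 2, so 428^266 ≡ 578·23·540 ≡ 495 (mod 593)
Right side y^r · r^s mod p:
376^2 = 141376 ≡ 242
376^4 ≡ 242^2 = 58564 ≡ 450
376^8 ≡ 450^2 = 202500 ≡ 287
376^16 ≡ 287^2 = 82369 ≡ 535
376^32 ≡ 535^2 = 286225 ≡ 399
40 = 32 + 8, so 376^40 ≡ 399·287 ≡ 64 (mod 593)
40^2 = 1600 ≡ 414
40^4 ≡ 414^2 = 171396 ≡ 19
40^8 ≡ 19^2 = 361
40^16 ≡ 361^2 = 130321 ≡ 454
40^32 ≡ 454^2 = 206116 ≡ 345
40^64 ≡ 345^2 = 119025 ≡ 425
40^128 ≡ 425^2 = 180625 ≡ 353
40^256 ≡ 353^2 = 124609 ≡ 79
342 = 256 + 64 + 16 + 4 + 2, so 40^342 ≡ 79·425·454·19·414 ≡ 17 (mod 593)
64·17 = 1088 ≡ 495 (mod 593)
495 ≡ 495 (mod 593), so the signature is genuine.

yes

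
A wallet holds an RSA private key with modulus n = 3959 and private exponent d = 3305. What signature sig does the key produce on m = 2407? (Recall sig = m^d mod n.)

m^2 ≡ 2407^2 = 5793649 ≡ 1632
m^4 ≡ 1632^2 = 2663424 ≡ 2976
m^8 ≡ 2976^2 = 8856576 ≡ 293
m^16 ≡ 293^2 = 85849 ≡ 2710
m^32 ≡ 2710^2 = 7344100 ≡ 155
m^64 ≡ 155^2 = 24025 ≡ 271
m^128 ≡ 271^2 = 73441 ≡ 2179
m^256 ≡ 2179^2 = 4748041 ≡ 1200
m^512 ≡ 1200^2 = 1440000 ≡ 2883
m^1024 ≡ 2883^2 = 8311689 ≡ 1748
m^2048 ≡ 1748^2 = 3055504 ≡ 3115
3305 = 2048 + 1024 + 128 + 64 + 32 + 8 + 1, so m^3305 ≡ 3115·1748·2179·271·155·293·2407 ≡ 2577 (mod 3959)

2577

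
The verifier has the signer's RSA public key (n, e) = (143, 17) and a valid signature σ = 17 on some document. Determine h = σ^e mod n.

140

σ^2 ≡ 17^2 = 289 ≡ 3
σ^4 ≡ 3^2 = 9
σ^8 ≡ 9^2 = 81
σ^16 ≡ 81^2 = 6561 ≡ 126
17 = 16 + 1, so σ^17 ≡ 126·17 ≡ 140 (mod 143)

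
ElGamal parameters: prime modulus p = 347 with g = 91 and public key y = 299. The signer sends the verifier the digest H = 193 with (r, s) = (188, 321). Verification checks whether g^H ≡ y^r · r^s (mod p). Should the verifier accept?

accept

Left side g^H mod p:
91^193 mod 347 = 273
Right side y^r · r^s mod p:
299^188 mod 347 = 324
188^321 mod 347 = 139
324·139 = 45036 ≡ 273 (mod 347)
273 ≡ 273 (mod 347), so the signature is genuine.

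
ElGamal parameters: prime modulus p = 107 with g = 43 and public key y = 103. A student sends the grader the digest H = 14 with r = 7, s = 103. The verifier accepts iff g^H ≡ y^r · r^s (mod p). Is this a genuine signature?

Left side g^H mod p:
43^2 = 1849 ≡ 30
43^4 ≡ 30^2 = 900 ≡ 44
43^8 ≡ 44^2 = 1936 ≡ 10
14 = 8 + 4 + 2, so 43^14 ≡ 10·44·30 ≡ 39 (mod 107)
Right side y^r · r^s mod p:
103^2 = 10609 ≡ 16
103^4 ≡ 16^2 = 256 ≡ 42
7 = 4 + 2 + 1, so 103^7 ≡ 42·16·103 ≡ 94 (mod 107)
7^2 = 49
7^4 ≡ 49^2 = 2401 ≡ 47
7^8 ≡ 47^2 = 2209 ≡ 69
7^16 ≡ 69^2 = 4761 ≡ 53
7^32 ≡ 53^2 = 2809 ≡ 27
7^64 ≡ 27^2 = 729 ≡ 87
103 = 64 + 32 + 4 + 2 + 1, so 7^103 ≡ 87·27·47·49·7 ≡ 73 (mod 107)
94·73 = 6862 ≡ 14 (mod 107)
39 ≠ 14, so verification fails.

forged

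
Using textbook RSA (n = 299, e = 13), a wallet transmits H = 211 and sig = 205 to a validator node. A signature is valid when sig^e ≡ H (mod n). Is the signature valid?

invalid

sig^2 ≡ 205^2 = 42025 ≡ 165
sig^4 ≡ 165^2 = 27225 ≡ 16
sig^8 ≡ 16^2 = 256
13 = 8 + 4 + 1, so sig^13 ≡ 256·16·205 ≡ 88 (mod 299)
88 ≠ 211, so verification fails.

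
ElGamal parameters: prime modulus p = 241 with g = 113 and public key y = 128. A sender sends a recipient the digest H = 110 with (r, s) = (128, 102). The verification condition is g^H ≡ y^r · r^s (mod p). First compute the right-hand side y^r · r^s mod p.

4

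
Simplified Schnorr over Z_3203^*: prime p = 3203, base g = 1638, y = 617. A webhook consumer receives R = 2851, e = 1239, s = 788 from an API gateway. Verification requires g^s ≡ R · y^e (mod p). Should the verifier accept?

reject

g^s mod p:
Squares mod 3203: 1638^1≡1638, 1638^2≡2133, 1638^4≡1429, 1638^8≡1730, 1638^16≡1298, 1638^32≡26, 1638^64≡676, 1638^128≡2150, 1638^256≡571, 1638^512≡2538
788 = 512 + 256 + 16 + 4, so 1638^788 ≡ 2538·571·1298·1429 ≡ 999 (mod 3203)
R · y^e mod p:
Squares mod 3203: 617^1≡617, 617^2≡2735, 617^4≡1220, 617^8≡2208, 617^16≡298, 617^32≡2323, 617^64≡2477, 617^128≡1784, 617^256≡2077, 617^512≡2691, 617^1024≡2701
1239 = 1024 + 128 + 64 + 16 + 4 + 2 + 1, so 617^1239 ≡ 2701·1784·2477·298·1220·2735·617 ≡ 1470 (mod 3203)
2851·1470 = 4190970 ≡ 1446 (mod 3203)
999 ≠ 1446; the check fails.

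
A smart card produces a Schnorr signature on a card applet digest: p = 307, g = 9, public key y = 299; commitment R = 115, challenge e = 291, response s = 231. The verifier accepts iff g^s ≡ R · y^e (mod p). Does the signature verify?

does not verify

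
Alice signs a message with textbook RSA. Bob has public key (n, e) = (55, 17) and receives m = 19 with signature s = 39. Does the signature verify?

verifies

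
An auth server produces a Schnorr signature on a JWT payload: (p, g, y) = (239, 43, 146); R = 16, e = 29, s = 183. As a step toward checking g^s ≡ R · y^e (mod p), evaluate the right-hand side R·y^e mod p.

118

Squares mod 239: 146^1≡146, 146^2≡45, 146^4≡113, 146^8≡102, 146^16≡127
29 = 16 + 8 + 4 + 1, so 146^29 ≡ 127·102·113·146 ≡ 97 (mod 239)
R · y^e ≡ 16·97 = 1552 ≡ 118 (mod 239)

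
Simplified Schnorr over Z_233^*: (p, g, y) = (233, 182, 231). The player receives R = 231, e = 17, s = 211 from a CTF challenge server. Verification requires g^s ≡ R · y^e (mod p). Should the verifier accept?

reject

g^s mod p:
182^2 = 33124 ≡ 38
182^4 ≡ 38^2 = 1444 ≡ 46
182^8 ≡ 46^2 = 2116 ≡ 19
182^16 ≡ 19^2 = 361 ≡ 128
182^32 ≡ 128^2 = 16384 ≡ 74
182^64 ≡ 74^2 = 5476 ≡ 117
182^128 ≡ 117^2 = 13689 ≡ 175
211 = 128 + 64 + 16 + 2 + 1, so 182^211 ≡ 175·117·128·38·182 ≡ 214 (mod 233)
R · y^e mod p:
231^2 = 53361 ≡ 4
231^4 ≡ 4^2 = 16
231^8 ≡ 16^2 = 256 ≡ 23
231^16 ≡ 23^2 = 529 ≡ 63
17 = 16 + 1, so 231^17 ≡ 63·231 ≡ 107 (mod 233)
231·107 = 24717 ≡ 19 (mod 233)
214 ≠ 19; the check fails.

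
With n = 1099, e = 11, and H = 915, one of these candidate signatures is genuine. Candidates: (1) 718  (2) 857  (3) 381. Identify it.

3

Candidate 1: Squares mod 1099: 718^1≡718, 718^2≡93, 718^4≡956, 718^8≡667; 11 = 8 + 2 + 1, so 718^11 ≡ 667·93·718 ≡ 184 (mod 1099)
Candidate 2: Squares mod 1099: 857^1≡857, 857^2≡317, 857^4≡480, 857^8≡709; 11 = 8 + 2 + 1, so 857^11 ≡ 709·317·857 ≡ 383 (mod 1099)
Candidate 3: Squares mod 1099: 381^1≡381, 381^2≡93, 381^4≡956, 381^8≡667; 11 = 8 + 2 + 1, so 381^11 ≡ 667·93·381 ≡ 915 (mod 1099)
  → matches H = 915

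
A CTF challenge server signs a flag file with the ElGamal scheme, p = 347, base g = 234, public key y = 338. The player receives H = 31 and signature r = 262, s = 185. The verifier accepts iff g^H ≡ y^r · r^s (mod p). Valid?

Left side g^H mod p:
Squares mod 347: 234^1≡234, 234^2≡277, 234^4≡42, 234^8≡29, 234^16≡147
31 = 16 + 8 + 4 + 2 + 1, so 234^31 ≡ 147·29·42·277·234 ≡ 79 (mod 347)
Right side y^r · r^s mod p:
Squares mod 347: 338^1≡338, 338^2≡81, 338^4≡315, 338^8≡330, 338^16≡289, 338^32≡241, 338^64≡132, 338^128≡74, 338^256≡271
262 = 256 + 4 + 2, so 338^262 ≡ 271·315·81 ≡ 243 (mod 347)
Squares mod 347: 262^1≡262, 262^2≡285, 262^4≡27, 262^8≡35, 262^16≡184, 262^32≡197, 262^64≡292, 262^128≡249
185 = 128 + 32 + 16 + 8 + 1, so 262^185 ≡ 249·197·184·35·262 ≡ 96 (mod 347)
243·96 = 23328 ≡ 79 (mod 347)
79 ≡ 79 (mod 347), so the signature is genuine.

yes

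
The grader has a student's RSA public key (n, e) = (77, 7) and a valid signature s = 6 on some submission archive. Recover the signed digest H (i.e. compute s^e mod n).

41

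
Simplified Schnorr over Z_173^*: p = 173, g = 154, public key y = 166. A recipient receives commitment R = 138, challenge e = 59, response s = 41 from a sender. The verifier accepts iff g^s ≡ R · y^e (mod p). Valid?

g^s mod p:
Squares mod 173: 154^1≡154, 154^2≡15, 154^4≡52, 154^8≡109, 154^16≡117, 154^32≡22
41 = 32 + 8 + 1, so 154^41 ≡ 22·109·154 ≡ 110 (mod 173)
R · y^e mod p:
Squares mod 173: 166^1≡166, 166^2≡49, 166^4≡152, 166^8≡95, 166^16≡29, 166^32≡149
59 = 32 + 16 + 8 + 2 + 1, so 166^59 ≡ 149·29·95·49·166 ≡ 71 (mod 173)
138·71 = 9798 ≡ 110 (mod 173)
110 ≡ 110 (mod 173); signature holds.

yes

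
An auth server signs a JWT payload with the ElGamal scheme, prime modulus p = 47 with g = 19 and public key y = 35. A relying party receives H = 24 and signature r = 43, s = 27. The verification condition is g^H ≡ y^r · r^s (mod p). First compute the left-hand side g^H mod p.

19^24 mod 47 = 28

28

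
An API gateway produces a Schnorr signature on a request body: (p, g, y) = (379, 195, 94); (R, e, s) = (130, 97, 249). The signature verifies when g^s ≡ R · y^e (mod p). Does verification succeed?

fails

g^s mod p:
195^2 = 38025 ≡ 125
195^4 ≡ 125^2 = 15625 ≡ 86
195^8 ≡ 86^2 = 7396 ≡ 195
195^16 ≡ 195^2 = 38025 ≡ 125
195^32 ≡ 125^2 = 15625 ≡ 86
195^64 ≡ 86^2 = 7396 ≡ 195
195^128 ≡ 195^2 = 38025 ≡ 125
249 = 128 + 64 + 32 + 16 + 8 + 1, so 195^249 ≡ 125·195·86·125·195·195 ≡ 86 (mod 379)
R · y^e mod p:
94^2 = 8836 ≡ 119
94^4 ≡ 119^2 = 14161 ≡ 138
94^8 ≡ 138^2 = 19044 ≡ 94
94^16 ≡ 94^2 = 8836 ≡ 119
94^32 ≡ 119^2 = 14161 ≡ 138
94^64 ≡ 138^2 = 19044 ≡ 94
97 = 64 + 32 + 1, so 94^97 ≡ 94·138·94 ≡ 125 (mod 379)
130·125 = 16250 ≡ 332 (mod 379)
86 ≠ 332; the check fails.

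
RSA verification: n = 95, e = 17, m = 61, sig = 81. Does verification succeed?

Squares mod 95: sig^1≡81, sig^2≡6, sig^4≡36, sig^8≡61, sig^16≡16
17 = 16 + 1, so sig^17 ≡ 16·81 ≡ 61 (mod 95)
Since 61 equals the digest 61, verification succeeds.

passes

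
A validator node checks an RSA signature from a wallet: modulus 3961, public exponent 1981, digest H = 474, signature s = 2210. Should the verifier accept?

reject

s^2 ≡ 2210^2 = 4884100 ≡ 187
s^4 ≡ 187^2 = 34969 ≡ 3281
s^8 ≡ 3281^2 = 10764961 ≡ 2924
s^16 ≡ 2924^2 = 8549776 ≡ 1938
s^32 ≡ 1938^2 = 3755844 ≡ 816
s^64 ≡ 816^2 = 665856 ≡ 408
s^128 ≡ 408^2 = 166464 ≡ 102
s^256 ≡ 102^2 = 10404 ≡ 2482
s^512 ≡ 2482^2 = 6160324 ≡ 969
s^1024 ≡ 969^2 = 938961 ≡ 204
1981 = 1024 + 512 + 256 + 128 + 32 + 16 + 8 + 4 + 1, so s^1981 ≡ 204·969·2482·102·816·1938·2924·3281·2210 ≡ 1649 (mod 3961)
The recovered value 1649 does not match the digest 474.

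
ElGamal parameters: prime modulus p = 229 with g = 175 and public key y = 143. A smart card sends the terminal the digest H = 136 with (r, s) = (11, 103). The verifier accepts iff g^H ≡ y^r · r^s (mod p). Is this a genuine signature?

forged

Left side g^H mod p:
175^2 = 30625 ≡ 168
175^4 ≡ 168^2 = 28224 ≡ 57
175^8 ≡ 57^2 = 3249 ≡ 43
175^16 ≡ 43^2 = 1849 ≡ 17
175^32 ≡ 17^2 = 289 ≡ 60
175^64 ≡ 60^2 = 3600 ≡ 165
175^128 ≡ 165^2 = 27225 ≡ 203
136 = 128 + 8, so 175^136 ≡ 203·43 ≡ 27 (mod 229)
Right side y^r · r^s mod p:
143^2 = 20449 ≡ 68
143^4 ≡ 68^2 = 4624 ≡ 44
143^8 ≡ 44^2 = 1936 ≡ 104
11 = 8 + 2 + 1, so 143^11 ≡ 104·68·143 ≡ 32 (mod 229)
11^2 = 121
11^4 ≡ 121^2 = 14641 ≡ 214
11^8 ≡ 214^2 = 45796 ≡ 225
11^16 ≡ 225^2 = 50625 ≡ 16
11^32 ≡ 16^2 = 256 ≡ 27
11^64 ≡ 27^2 = 729 ≡ 42
103 = 64 + 32 + 4 + 2 + 1, so 11^103 ≡ 42·27·214·121·11 ≡ 4 (mod 229)
32·4 = 128 ≡ 128 (mod 229)
27 ≠ 128, so verification fails.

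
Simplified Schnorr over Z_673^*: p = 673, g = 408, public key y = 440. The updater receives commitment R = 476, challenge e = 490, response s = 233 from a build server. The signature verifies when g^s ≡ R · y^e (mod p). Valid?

yes

g^s mod p:
408^2 = 166464 ≡ 233
408^4 ≡ 233^2 = 54289 ≡ 449
408^8 ≡ 449^2 = 201601 ≡ 374
408^16 ≡ 374^2 = 139876 ≡ 565
408^32 ≡ 565^2 = 319225 ≡ 223
408^64 ≡ 223^2 = 49729 ≡ 600
408^128 ≡ 600^2 = 360000 ≡ 618
233 = 128 + 64 + 32 + 8 + 1, so 408^233 ≡ 618·600·223·374·408 ≡ 119 (mod 673)
R · y^e mod p:
440^2 = 193600 ≡ 449
440^4 ≡ 449^2 = 201601 ≡ 374
440^8 ≡ 374^2 = 139876 ≡ 565
440^16 ≡ 565^2 = 319225 ≡ 223
440^32 ≡ 223^2 = 49729 ≡ 600
440^64 ≡ 600^2 = 360000 ≡ 618
440^128 ≡ 618^2 = 381924 ≡ 333
440^256 ≡ 333^2 = 110889 ≡ 517
490 = 256 + 128 + 64 + 32 + 8 + 2, so 440^490 ≡ 517·333·618·600·565·449 ≡ 505 (mod 673)
476·505 = 240380 ≡ 119 (mod 673)
119 ≡ 119 (mod 673); signature holds.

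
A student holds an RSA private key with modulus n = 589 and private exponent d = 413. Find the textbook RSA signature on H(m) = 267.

381

(H(m))^413 mod 589 = 381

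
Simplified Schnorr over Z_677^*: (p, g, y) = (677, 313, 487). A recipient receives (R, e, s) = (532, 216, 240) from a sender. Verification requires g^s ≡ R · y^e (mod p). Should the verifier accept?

accept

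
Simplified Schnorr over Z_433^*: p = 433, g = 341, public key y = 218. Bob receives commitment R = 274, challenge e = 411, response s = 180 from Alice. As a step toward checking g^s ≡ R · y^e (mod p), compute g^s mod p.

341^2 = 116281 ≡ 237
341^4 ≡ 237^2 = 56169 ≡ 312
341^8 ≡ 312^2 = 97344 ≡ 352
341^16 ≡ 352^2 = 123904 ≡ 66
341^32 ≡ 66^2 = 4356 ≡ 26
341^64 ≡ 26^2 = 676 ≡ 243
341^128 ≡ 243^2 = 59049 ≡ 161
180 = 128 + 32 + 16 + 4, so 341^180 ≡ 161·26·66·312 ≡ 369 (mod 433)

369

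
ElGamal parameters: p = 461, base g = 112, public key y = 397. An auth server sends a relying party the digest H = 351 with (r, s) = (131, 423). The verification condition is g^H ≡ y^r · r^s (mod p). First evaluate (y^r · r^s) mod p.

397^2 = 157609 ≡ 408
397^4 ≡ 408^2 = 166464 ≡ 43
397^8 ≡ 43^2 = 1849 ≡ 5
397^16 ≡ 5^2 = 25
397^32 ≡ 25^2 = 625 ≡ 164
397^64 ≡ 164^2 = 26896 ≡ 158
397^128 ≡ 158^2 = 24964 ≡ 70
131 = 128 + 2 + 1, so 397^131 ≡ 70·408·397 ≡ 25 (mod 461)
131^2 = 17161 ≡ 104
131^4 ≡ 104^2 = 10816 ≡ 213
131^8 ≡ 213^2 = 45369 ≡ 191
131^16 ≡ 191^2 = 36481 ≡ 62
131^32 ≡ 62^2 = 3844 ≡ 156
131^64 ≡ 156^2 = 24336 ≡ 364
131^128 ≡ 364^2 = 132496 ≡ 189
131^256 ≡ 189^2 = 35721 ≡ 224
423 = 256 + 128 + 32 + 4 + 2 + 1, so 131^423 ≡ 224·189·156·213·104·131 ≡ 274 (mod 461)
y^r · r^s ≡ 25·274 = 6850 ≡ 396 (mod 461)

396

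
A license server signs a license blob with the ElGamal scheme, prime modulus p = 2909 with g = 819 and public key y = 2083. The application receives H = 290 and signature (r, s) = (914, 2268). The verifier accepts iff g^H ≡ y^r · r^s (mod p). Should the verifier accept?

reject

Left side g^H mod p:
819^2 = 670761 ≡ 1691
819^4 ≡ 1691^2 = 2859481 ≡ 2843
819^8 ≡ 2843^2 = 8082649 ≡ 1447
819^16 ≡ 1447^2 = 2093809 ≡ 2238
819^32 ≡ 2238^2 = 5008644 ≡ 2255
819^64 ≡ 2255^2 = 5085025 ≡ 93
819^128 ≡ 93^2 = 8649 ≡ 2831
819^256 ≡ 2831^2 = 8014561 ≡ 266
290 = 256 + 32 + 2, so 819^290 ≡ 266·2255·1691 ≡ 2410 (mod 2909)
Right side y^r · r^s mod p:
2083^2 = 4338889 ≡ 1570
2083^4 ≡ 1570^2 = 2464900 ≡ 977
2083^8 ≡ 977^2 = 954529 ≡ 377
2083^16 ≡ 377^2 = 142129 ≡ 2497
2083^32 ≡ 2497^2 = 6235009 ≡ 1022
2083^64 ≡ 1022^2 = 1044484 ≡ 153
2083^128 ≡ 153^2 = 23409 ≡ 137
2083^256 ≡ 137^2 = 18769 ≡ 1315
2083^512 ≡ 1315^2 = 1729225 ≡ 1279
914 = 512 + 256 + 128 + 16 + 2, so 2083^914 ≡ 1279·1315·137·2497·1570 ≡ 1845 (mod 2909)
914^2 = 835396 ≡ 513
914^4 ≡ 513^2 = 263169 ≡ 1359
914^8 ≡ 1359^2 = 1846881 ≡ 2575
914^16 ≡ 2575^2 = 6630625 ≡ 1014
914^32 ≡ 1014^2 = 1028196 ≡ 1319
914^64 ≡ 1319^2 = 1739761 ≡ 179
914^128 ≡ 179^2 = 32041 ≡ 42
914^256 ≡ 42^2 = 1764
914^512 ≡ 1764^2 = 3111696 ≡ 1975
914^1024 ≡ 1975^2 = 3900625 ≡ 2565
914^2048 ≡ 2565^2 = 6579225 ≡ 1976
2268 = 2048 + 128 + 64 + 16 + 8 + 4, so 914^2268 ≡ 1976·42·179·1014·2575·1359 ≡ 1070 (mod 2909)
1845·1070 = 1974150 ≡ 1848 (mod 2909)
2410 ≠ 1848, so verification fails.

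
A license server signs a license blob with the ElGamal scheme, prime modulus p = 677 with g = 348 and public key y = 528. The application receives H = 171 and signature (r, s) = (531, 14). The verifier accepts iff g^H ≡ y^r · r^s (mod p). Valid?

no

Left side g^H mod p:
Squares mod 677: 348^1≡348, 348^2≡598, 348^4≡148, 348^8≡240, 348^16≡55, 348^32≡317, 348^64≡293, 348^128≡547
171 = 128 + 32 + 8 + 2 + 1, so 348^171 ≡ 547·317·240·598·348 ≡ 79 (mod 677)
Right side y^r · r^s mod p:
Squares mod 677: 528^1≡528, 528^2≡537, 528^4≡644, 528^8≡412, 528^16≡494, 528^32≡316, 528^64≡337, 528^128≡510, 528^256≡132, 528^512≡499
531 = 512 + 16 + 2 + 1, so 528^531 ≡ 499·494·537·528 ≡ 249 (mod 677)
Squares mod 677: 531^1≡531, 531^2≡329, 531^4≡598, 531^8≡148
14 = 8 + 4 + 2, so 531^14 ≡ 148·598·329 ≡ 46 (mod 677)
249·46 = 11454 ≡ 622 (mod 677)
79 ≠ 622, so verification fails.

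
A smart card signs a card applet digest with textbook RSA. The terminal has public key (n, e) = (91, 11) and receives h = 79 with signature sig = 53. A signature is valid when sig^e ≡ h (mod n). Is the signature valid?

valid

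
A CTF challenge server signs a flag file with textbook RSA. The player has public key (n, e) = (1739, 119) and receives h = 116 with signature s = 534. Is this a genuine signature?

Squares mod 1739: s^1≡534, s^2≡1699, s^4≡1600, s^8≡192, s^16≡345, s^32≡773, s^64≡1052
119 = 64 + 32 + 16 + 4 + 2 + 1, so s^119 ≡ 1052·773·345·1600·1699·534 ≡ 848 (mod 1739)
848 ≠ 116, so verification fails.

forged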